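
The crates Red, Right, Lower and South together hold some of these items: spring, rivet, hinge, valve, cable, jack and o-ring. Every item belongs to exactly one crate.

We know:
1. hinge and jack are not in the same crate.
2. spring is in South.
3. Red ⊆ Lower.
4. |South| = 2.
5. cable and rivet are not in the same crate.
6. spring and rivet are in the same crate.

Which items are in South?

South = {rivet, spring}

From (2): spring ∈ South.
(6): rivet matches spring: rivet ∉ Red.
(6): rivet matches spring: rivet ∉ Right.
(6): rivet matches spring: rivet ∉ Lower.
(6): rivet matches spring: rivet ∈ South.
(4): South already has 2, so the rest are out.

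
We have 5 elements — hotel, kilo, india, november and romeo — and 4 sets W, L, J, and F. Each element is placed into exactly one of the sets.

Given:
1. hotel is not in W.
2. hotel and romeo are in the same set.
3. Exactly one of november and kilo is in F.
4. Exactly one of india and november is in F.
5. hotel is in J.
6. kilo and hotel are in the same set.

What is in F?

From (1): hotel ∉ W.
From (5): hotel ∈ J.
(2): romeo matches hotel: romeo ∉ W.
(2): romeo matches hotel: romeo ∉ L.
(2): romeo matches hotel: romeo ∈ J.
(6): kilo matches hotel: kilo ∉ W.
(6): kilo matches hotel: kilo ∉ L.
(6): kilo matches hotel: kilo ∈ J.
(3) (exactly one): november ∈ F.
(4) (exactly one): india ∉ F.

F = {november}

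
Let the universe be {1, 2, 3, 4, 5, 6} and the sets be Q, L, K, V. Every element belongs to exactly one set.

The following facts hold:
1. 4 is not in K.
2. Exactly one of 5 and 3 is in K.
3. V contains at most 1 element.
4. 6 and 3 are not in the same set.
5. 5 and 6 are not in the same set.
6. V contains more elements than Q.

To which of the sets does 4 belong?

4: L

From (1): 4 ∉ K.
Suppose 4 ∈ Q: no assignment then satisfies all the clues, so 4 ∉ Q.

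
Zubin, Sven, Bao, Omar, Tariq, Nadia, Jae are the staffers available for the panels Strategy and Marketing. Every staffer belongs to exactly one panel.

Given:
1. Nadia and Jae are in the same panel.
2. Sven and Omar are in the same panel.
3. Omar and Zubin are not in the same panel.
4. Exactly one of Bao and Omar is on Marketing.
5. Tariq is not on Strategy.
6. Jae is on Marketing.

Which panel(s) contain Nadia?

From (5): Tariq ∉ Strategy.
From (6): Jae ∈ Marketing.
(1): Nadia matches Jae: Nadia ∉ Strategy.
(1): Nadia matches Jae: Nadia ∈ Marketing.
Only one panel left: Tariq ∈ Marketing.

Nadia: Marketing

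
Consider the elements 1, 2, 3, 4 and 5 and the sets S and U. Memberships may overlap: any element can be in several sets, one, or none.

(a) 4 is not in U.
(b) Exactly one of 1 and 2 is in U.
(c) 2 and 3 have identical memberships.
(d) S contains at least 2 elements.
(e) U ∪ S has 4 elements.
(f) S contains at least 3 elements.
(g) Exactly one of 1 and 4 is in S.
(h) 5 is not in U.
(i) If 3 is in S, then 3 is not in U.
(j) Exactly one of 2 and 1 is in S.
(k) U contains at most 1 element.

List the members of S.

S = {2, 3, 4}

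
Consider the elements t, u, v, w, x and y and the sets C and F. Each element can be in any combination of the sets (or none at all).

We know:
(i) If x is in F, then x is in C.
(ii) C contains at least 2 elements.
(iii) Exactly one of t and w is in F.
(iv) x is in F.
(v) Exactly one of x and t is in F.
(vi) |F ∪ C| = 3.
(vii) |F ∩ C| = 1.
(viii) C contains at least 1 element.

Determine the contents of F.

F = {w, x}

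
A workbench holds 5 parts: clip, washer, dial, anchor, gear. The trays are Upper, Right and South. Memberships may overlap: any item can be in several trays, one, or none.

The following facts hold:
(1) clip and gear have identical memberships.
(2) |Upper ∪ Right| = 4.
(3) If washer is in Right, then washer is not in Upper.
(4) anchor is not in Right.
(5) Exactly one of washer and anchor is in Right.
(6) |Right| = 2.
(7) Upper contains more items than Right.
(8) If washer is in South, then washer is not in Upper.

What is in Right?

Right = {dial, washer}

From (4): anchor ∉ Right.
(5) (exactly one): washer ∈ Right.
(3): washer ∉ Upper.
Suppose clip ∈ Right: no assignment then satisfies all the clues, so clip ∉ Right.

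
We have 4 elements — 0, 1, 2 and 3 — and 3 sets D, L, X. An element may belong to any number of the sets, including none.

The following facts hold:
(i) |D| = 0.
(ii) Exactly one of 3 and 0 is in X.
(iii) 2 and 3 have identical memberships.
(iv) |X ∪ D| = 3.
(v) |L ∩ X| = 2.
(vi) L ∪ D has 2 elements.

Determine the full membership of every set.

D = {}; L = {2, 3}; X = {1, 2, 3}

(i): D already has 0, so the rest are out.
Suppose 0 ∈ L: no assignment then satisfies all the clues, so 0 ∉ L.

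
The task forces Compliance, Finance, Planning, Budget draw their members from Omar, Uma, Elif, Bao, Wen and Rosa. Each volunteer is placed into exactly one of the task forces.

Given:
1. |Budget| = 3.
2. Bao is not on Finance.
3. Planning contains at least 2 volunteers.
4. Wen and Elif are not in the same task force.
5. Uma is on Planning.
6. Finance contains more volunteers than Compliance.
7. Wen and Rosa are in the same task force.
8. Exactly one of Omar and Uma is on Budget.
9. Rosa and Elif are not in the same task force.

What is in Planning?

Planning = {Bao, Uma}

From (2): Bao ∉ Finance.
From (5): Uma ∈ Planning.
(8) (exactly one): Omar ∈ Budget.
Suppose Elif ∈ Planning: no assignment then satisfies all the clues, so Elif ∉ Planning.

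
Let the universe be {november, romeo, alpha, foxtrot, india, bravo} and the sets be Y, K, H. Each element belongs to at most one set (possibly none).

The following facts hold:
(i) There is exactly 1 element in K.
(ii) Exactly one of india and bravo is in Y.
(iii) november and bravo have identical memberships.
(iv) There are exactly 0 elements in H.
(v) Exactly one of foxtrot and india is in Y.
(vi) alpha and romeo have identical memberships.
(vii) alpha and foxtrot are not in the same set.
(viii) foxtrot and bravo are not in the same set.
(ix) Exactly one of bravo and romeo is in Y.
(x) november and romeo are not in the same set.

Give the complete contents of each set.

Y = {alpha, india, romeo}; K = {foxtrot}; H = {}

(iv): H already has 0, so the rest are out.
Suppose november ∈ Y: no assignment then satisfies all the clues, so november ∉ Y.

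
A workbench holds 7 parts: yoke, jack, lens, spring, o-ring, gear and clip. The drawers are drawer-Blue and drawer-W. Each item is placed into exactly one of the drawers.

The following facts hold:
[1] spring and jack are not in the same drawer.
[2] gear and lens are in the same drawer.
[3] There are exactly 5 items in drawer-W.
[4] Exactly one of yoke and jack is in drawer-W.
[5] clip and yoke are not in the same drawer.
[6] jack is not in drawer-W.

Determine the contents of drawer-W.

drawer-W = {gear, lens, o-ring, spring, yoke}

From (6): jack ∉ drawer-W.
(4) (exactly one): yoke ∈ drawer-W.
(5): clip ∉ drawer-W.
Only one drawer left: jack ∈ drawer-Blue.
Only one drawer left: clip ∈ drawer-Blue.
(1): spring ∉ drawer-Blue.
(3): only 5 candidates remain for drawer-W, so all are in.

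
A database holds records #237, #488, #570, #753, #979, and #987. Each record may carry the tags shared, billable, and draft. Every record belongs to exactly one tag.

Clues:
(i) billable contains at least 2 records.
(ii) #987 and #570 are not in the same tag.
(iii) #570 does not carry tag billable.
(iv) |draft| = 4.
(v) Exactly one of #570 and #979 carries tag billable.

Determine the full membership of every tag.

From (iii): #570 ∉ billable.
(v) (exactly one): #979 ∈ billable.
Suppose #237 ∈ shared: no assignment then satisfies all the clues, so #237 ∉ shared.

shared = {}; billable = {#979, #987}; draft = {#237, #488, #570, #753}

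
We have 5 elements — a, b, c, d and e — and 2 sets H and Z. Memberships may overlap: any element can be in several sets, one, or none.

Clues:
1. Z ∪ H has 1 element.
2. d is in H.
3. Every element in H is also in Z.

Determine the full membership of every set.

H = {d}; Z = {d}

From (2): d ∈ H.
(3) with d ∈ H: d ∈ Z.
Suppose a ∈ H: no assignment then satisfies all the clues, so a ∉ H.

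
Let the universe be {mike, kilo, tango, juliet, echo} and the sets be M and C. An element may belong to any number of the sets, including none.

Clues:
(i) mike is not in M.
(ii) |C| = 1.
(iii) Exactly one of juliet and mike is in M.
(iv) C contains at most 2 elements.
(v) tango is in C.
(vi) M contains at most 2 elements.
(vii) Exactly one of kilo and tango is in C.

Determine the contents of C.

C = {tango}

From (i): mike ∉ M.
From (v): tango ∈ C.
(ii): C already has 1, so the rest are out.
(iii) (exactly one): juliet ∈ M.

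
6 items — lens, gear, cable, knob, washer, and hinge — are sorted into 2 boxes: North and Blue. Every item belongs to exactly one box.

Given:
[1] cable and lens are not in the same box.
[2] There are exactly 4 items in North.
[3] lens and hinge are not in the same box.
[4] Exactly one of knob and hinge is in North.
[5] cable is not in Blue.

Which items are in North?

From (5): cable ∉ Blue.
Only one box left: cable ∈ North.
(1): lens ∉ North.
Only one box left: lens ∈ Blue.
(3): hinge ∉ Blue.
Only one box left: hinge ∈ North.
(4) (exactly one): knob ∉ North.
Only one box left: knob ∈ Blue.
(2): only 4 candidates remain for North, so all are in.

North = {cable, gear, hinge, washer}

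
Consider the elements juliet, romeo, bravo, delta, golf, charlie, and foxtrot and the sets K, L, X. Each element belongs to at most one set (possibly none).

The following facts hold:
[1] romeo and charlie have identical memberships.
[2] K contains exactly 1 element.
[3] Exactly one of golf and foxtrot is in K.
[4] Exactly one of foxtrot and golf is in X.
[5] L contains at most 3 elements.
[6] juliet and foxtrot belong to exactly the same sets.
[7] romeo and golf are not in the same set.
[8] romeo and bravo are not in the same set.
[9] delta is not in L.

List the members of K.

K = {golf}

From (9): delta ∉ L.
Suppose juliet ∈ K: no assignment then satisfies all the clues, so juliet ∉ K.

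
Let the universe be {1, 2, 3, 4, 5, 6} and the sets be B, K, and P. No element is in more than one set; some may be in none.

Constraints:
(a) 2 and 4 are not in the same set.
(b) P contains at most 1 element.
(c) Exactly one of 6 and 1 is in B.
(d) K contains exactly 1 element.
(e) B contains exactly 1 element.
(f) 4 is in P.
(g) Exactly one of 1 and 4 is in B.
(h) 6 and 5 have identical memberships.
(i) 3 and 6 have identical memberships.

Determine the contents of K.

K = {2}

From (f): 4 ∈ P.
(a): 2 ∉ P.
(b): P already has 1, so the rest are out.
(g) (exactly one): 1 ∈ B.
(c) (exactly one): 6 ∉ B.
(e): B already has 1, so the rest are out.
Suppose 2 ∉ K: no assignment then satisfies all the clues, so 2 ∈ K.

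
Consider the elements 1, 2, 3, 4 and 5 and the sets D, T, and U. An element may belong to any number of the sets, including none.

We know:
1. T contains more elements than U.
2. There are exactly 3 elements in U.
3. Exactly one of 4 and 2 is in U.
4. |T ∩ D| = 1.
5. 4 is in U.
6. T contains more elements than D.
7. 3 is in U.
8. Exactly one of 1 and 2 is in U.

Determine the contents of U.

U = {1, 3, 4}

From (5): 4 ∈ U.
From (7): 3 ∈ U.
(3) (exactly one): 2 ∉ U.
(8) (exactly one): 1 ∈ U.
(2): U already has 3, so the rest are out.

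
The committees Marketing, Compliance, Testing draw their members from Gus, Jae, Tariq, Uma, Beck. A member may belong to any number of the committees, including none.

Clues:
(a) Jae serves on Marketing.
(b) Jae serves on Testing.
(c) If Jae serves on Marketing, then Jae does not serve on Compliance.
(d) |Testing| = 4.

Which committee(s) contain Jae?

From (a): Jae ∈ Marketing.
From (b): Jae ∈ Testing.
(c): Jae ∉ Compliance.

Jae: Marketing, Testing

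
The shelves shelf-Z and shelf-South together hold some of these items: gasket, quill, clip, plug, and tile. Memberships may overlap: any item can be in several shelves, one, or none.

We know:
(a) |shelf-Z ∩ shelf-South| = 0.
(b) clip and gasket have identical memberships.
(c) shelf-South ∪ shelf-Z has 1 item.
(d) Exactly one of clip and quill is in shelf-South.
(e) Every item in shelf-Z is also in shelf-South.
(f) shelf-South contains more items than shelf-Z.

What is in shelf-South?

shelf-South = {quill}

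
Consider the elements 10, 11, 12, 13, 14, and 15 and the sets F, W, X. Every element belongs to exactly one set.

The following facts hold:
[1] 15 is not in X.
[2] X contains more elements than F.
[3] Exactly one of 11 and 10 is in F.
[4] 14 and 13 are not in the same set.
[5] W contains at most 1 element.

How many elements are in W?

1

From (1): 15 ∉ X.
Suppose 10 ∈ W: no assignment then satisfies all the clues, so 10 ∉ W.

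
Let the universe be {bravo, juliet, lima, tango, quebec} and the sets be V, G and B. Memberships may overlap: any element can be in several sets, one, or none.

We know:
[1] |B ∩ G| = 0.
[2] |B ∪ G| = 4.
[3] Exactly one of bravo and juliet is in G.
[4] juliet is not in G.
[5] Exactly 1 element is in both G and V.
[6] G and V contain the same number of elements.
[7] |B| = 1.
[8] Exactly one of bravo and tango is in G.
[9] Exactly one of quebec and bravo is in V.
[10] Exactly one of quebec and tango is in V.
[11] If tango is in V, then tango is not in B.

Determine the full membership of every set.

V = {bravo, juliet, tango}; G = {bravo, lima, quebec}; B = {juliet}

From (4): juliet ∉ G.
(3) (exactly one): bravo ∈ G.
(8) (exactly one): tango ∉ G.
Suppose bravo ∉ V: no assignment then satisfies all the clues, so bravo ∈ V.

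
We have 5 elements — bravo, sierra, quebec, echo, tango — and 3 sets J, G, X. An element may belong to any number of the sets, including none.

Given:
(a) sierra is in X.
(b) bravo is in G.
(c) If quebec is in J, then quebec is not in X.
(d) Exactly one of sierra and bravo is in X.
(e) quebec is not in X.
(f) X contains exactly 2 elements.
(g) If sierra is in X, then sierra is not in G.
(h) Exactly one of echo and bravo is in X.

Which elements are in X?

X = {echo, sierra}

From (a): sierra ∈ X.
From (b): bravo ∈ G.
From (e): quebec ∉ X.
(d) (exactly one): bravo ∉ X.
(g): sierra ∉ G.
(h) (exactly one): echo ∈ X.
(f): X already has 2, so the rest are out.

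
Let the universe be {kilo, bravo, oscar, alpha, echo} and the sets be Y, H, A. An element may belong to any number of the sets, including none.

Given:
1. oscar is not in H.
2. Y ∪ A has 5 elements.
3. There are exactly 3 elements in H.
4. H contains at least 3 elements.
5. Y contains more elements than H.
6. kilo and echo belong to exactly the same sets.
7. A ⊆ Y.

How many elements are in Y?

5

From (1): oscar ∉ H.
Suppose kilo ∉ Y: no assignment then satisfies all the clues, so kilo ∈ Y.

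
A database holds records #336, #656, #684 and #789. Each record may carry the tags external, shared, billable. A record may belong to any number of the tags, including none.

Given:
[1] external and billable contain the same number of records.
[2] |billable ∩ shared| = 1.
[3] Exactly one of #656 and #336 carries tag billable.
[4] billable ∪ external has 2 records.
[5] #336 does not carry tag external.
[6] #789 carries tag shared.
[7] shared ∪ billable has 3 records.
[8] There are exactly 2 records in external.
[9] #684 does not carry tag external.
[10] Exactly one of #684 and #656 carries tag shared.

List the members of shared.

shared = {#684, #789}

From (5): #336 ∉ external.
From (6): #789 ∈ shared.
From (9): #684 ∉ external.
(8): only 2 candidates remain for external, so all are in.
Suppose #336 ∈ shared: no assignment then satisfies all the clues, so #336 ∉ shared.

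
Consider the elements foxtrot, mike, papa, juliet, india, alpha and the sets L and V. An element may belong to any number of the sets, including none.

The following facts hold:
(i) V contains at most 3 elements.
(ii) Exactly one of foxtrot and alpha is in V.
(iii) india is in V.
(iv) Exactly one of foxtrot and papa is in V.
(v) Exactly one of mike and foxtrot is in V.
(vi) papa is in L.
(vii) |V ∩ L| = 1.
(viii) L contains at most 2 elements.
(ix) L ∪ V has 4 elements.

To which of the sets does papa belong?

papa: L

From (iii): india ∈ V.
From (vi): papa ∈ L.
Suppose papa ∈ V: no assignment then satisfies all the clues, so papa ∉ V.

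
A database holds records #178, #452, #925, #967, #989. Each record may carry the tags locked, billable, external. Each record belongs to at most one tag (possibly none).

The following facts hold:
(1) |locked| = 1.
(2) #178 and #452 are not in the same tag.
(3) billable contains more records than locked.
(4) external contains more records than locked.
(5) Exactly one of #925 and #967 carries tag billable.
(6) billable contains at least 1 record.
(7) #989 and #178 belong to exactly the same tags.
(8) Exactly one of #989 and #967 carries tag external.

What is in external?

external = {#178, #989}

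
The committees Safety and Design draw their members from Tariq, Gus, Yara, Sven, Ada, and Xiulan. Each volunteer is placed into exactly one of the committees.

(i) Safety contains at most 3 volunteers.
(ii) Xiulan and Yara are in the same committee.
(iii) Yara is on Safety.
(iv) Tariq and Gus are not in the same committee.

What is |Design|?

3

From (iii): Yara ∈ Safety.
(ii): Xiulan matches Yara: Xiulan ∈ Safety.
Suppose Sven ∈ Safety: no assignment then satisfies all the clues, so Sven ∉ Safety.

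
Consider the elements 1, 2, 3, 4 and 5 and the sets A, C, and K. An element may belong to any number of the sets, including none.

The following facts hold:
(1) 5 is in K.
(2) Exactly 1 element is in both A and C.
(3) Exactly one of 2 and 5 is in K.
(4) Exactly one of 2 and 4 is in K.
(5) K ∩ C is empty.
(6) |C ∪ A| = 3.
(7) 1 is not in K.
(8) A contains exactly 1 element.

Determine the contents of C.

C = {1, 2, 3}

From (1): 5 ∈ K.
From (7): 1 ∉ K.
(3) (exactly one): 2 ∉ K.
(4) (exactly one): 4 ∈ K.
(5) (disjoint): 4 ∉ C.
(5) (disjoint): 5 ∉ C.
Suppose 1 ∉ C: no assignment then satisfies all the clues, so 1 ∈ C.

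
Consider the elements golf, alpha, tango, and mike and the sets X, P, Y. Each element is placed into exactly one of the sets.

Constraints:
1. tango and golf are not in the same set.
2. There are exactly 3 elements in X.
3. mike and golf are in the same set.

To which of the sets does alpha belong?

alpha: X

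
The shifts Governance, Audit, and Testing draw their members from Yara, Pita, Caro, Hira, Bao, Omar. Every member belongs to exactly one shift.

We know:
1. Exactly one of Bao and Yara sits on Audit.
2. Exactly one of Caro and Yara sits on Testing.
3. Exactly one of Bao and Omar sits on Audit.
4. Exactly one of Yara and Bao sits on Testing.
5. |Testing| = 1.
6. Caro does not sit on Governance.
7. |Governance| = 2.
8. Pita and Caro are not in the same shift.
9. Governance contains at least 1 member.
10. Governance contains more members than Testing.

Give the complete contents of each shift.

From (6): Caro ∉ Governance.
Suppose Yara ∈ Governance: no assignment then satisfies all the clues, so Yara ∉ Governance.

Governance = {Omar, Pita}; Audit = {Bao, Caro, Hira}; Testing = {Yara}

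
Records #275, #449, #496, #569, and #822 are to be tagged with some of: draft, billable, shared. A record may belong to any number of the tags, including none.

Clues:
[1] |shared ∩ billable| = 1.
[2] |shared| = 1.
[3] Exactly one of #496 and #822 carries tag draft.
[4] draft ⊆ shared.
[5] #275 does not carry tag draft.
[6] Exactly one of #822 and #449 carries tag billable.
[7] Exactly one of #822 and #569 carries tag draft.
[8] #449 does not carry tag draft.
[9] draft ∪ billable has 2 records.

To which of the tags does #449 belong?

#449: none

From (5): #275 ∉ draft.
From (8): #449 ∉ draft.
Suppose #449 ∈ billable: no assignment then satisfies all the clues, so #449 ∉ billable.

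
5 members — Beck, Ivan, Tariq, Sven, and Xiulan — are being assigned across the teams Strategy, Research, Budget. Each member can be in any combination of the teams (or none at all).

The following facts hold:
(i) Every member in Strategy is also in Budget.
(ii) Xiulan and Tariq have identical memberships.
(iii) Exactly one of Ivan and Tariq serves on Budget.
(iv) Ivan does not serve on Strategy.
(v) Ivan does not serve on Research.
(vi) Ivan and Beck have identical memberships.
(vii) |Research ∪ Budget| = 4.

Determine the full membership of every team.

Strategy = {}; Research = {Tariq, Xiulan}; Budget = {Beck, Ivan}

From (iv): Ivan ∉ Strategy.
From (v): Ivan ∉ Research.
(vi): Beck matches Ivan: Beck ∉ Strategy.
(vi): Beck matches Ivan: Beck ∉ Research.
Suppose Beck ∉ Budget: no assignment then satisfies all the clues, so Beck ∈ Budget.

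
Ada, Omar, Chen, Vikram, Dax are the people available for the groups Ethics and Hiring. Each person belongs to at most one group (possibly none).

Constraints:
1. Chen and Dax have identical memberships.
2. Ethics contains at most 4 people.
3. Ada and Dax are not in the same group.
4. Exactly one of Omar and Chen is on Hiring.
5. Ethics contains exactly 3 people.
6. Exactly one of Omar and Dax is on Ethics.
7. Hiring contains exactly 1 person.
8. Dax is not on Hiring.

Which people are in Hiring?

Hiring = {Omar}

From (8): Dax ∉ Hiring.
(1): Chen matches Dax: Chen ∉ Hiring.
(4) (exactly one): Omar ∈ Hiring.
(6) (exactly one): Dax ∈ Ethics.
(7): Hiring already has 1, so the rest are out.
(1): Chen matches Dax: Chen ∈ Ethics.
(3): Ada ∉ Ethics.
(5): only 3 candidates remain for Ethics, so all are in.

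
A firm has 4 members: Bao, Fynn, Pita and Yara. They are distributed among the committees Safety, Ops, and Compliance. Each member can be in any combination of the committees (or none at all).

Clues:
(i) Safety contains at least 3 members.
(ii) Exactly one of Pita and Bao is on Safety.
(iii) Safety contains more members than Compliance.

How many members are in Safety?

3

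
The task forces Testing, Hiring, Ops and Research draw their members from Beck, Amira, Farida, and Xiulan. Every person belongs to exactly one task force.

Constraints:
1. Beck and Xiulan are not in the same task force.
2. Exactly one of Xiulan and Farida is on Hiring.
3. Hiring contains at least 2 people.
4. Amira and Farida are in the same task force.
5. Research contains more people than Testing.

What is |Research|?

1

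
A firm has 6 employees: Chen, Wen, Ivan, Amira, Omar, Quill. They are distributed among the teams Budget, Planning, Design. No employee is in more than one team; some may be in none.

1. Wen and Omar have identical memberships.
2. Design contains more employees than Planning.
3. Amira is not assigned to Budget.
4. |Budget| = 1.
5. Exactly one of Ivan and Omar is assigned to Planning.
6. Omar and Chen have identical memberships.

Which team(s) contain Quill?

From (3): Amira ∉ Budget.
Suppose Quill ∉ Budget: no assignment then satisfies all the clues, so Quill ∈ Budget.

Quill: Budget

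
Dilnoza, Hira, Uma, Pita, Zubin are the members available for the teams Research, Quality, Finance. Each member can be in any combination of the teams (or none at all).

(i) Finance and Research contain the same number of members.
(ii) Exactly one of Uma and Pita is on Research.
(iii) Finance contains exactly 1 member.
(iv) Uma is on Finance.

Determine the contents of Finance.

Finance = {Uma}

From (iv): Uma ∈ Finance.
(iii): Finance already has 1, so the rest are out.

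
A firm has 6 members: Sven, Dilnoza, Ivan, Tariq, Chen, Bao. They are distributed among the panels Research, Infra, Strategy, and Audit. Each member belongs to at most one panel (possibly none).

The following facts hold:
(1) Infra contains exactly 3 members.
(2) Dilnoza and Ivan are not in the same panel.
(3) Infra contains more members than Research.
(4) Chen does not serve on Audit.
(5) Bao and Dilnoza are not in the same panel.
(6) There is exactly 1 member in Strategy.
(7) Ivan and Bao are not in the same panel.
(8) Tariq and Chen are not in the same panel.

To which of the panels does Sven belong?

Sven: Infra

From (4): Chen ∉ Audit.
Suppose Sven ∈ Research: no assignment then satisfies all the clues, so Sven ∉ Research.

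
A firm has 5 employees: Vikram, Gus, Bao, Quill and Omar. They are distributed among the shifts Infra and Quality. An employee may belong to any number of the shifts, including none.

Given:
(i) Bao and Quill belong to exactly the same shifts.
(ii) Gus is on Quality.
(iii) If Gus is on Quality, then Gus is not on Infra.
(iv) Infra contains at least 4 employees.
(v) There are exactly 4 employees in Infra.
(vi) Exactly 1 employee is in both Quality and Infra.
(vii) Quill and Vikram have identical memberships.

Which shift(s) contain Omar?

From (ii): Gus ∈ Quality.
(iii): Gus ∉ Infra.
(iv): only 4 candidates remain for Infra, so all are in.
Suppose Omar ∉ Quality: no assignment then satisfies all the clues, so Omar ∈ Quality.

Omar: Infra, Quality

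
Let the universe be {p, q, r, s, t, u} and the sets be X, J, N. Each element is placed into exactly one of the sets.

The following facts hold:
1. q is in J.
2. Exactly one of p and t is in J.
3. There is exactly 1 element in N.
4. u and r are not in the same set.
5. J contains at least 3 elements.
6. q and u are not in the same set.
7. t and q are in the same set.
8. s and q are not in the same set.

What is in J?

J = {q, r, t}

From (1): q ∈ J.
(6): u ∉ J.
(7): t matches q: t ∉ X.
(7): t matches q: t ∈ J.
(8): s ∉ J.
(2) (exactly one): p ∉ J.
(5): only 3 candidates remain for J, so all are in.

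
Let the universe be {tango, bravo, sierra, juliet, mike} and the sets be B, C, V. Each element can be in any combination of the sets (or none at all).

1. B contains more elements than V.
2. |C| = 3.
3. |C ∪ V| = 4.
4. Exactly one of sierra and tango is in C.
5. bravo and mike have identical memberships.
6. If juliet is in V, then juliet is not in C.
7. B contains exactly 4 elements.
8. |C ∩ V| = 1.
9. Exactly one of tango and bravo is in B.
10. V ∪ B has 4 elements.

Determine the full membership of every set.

B = {bravo, juliet, mike, sierra}; C = {bravo, mike, sierra}; V = {juliet, sierra}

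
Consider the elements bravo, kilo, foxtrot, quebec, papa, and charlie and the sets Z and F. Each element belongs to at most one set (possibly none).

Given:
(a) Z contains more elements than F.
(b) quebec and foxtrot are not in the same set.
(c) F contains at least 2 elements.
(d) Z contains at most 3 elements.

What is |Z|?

3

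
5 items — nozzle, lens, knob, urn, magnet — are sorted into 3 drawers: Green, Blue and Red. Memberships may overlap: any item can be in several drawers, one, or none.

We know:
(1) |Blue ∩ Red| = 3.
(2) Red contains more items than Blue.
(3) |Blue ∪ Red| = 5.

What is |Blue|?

3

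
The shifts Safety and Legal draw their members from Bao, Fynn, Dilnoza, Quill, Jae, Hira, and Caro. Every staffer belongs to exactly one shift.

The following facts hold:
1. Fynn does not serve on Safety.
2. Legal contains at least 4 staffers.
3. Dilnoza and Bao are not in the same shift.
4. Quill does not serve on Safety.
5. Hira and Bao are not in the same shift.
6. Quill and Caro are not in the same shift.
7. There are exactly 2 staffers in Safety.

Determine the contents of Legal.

Legal = {Dilnoza, Fynn, Hira, Jae, Quill}

From (1): Fynn ∉ Safety.
From (4): Quill ∉ Safety.
Only one shift left: Fynn ∈ Legal.
Only one shift left: Quill ∈ Legal.
(6): Caro ∉ Legal.
Only one shift left: Caro ∈ Safety.
Suppose Bao ∈ Legal: no assignment then satisfies all the clues, so Bao ∉ Legal.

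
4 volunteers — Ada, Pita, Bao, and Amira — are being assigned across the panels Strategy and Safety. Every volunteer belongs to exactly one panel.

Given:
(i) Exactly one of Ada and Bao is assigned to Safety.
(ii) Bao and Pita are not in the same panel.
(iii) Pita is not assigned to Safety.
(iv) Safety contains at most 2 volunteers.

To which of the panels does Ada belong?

From (iii): Pita ∉ Safety.
Only one panel left: Pita ∈ Strategy.
(ii): Bao ∉ Strategy.
Only one panel left: Bao ∈ Safety.
(i) (exactly one): Ada ∉ Safety.
Only one panel left: Ada ∈ Strategy.

Ada: Strategy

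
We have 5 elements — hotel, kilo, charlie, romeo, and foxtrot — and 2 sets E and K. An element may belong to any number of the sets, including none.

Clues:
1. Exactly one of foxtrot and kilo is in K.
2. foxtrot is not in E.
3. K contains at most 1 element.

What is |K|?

1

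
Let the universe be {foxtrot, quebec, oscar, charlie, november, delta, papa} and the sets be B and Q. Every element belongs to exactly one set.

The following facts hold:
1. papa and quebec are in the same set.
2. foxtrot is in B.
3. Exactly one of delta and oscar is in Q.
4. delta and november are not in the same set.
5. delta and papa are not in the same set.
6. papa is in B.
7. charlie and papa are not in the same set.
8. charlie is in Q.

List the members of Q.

From (2): foxtrot ∈ B.
From (6): papa ∈ B.
From (8): charlie ∈ Q.
(1): quebec matches papa: quebec ∈ B.
(5): delta ∉ B.
Only one set left: delta ∈ Q.
(3) (exactly one): oscar ∉ Q.
(4): november ∉ Q.
Only one set left: oscar ∈ B.
Only one set left: november ∈ B.

Q = {charlie, delta}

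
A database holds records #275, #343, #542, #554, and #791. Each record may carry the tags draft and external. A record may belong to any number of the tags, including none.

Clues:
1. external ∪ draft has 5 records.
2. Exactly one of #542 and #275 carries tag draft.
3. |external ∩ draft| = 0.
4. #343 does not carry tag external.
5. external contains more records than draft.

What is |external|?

3

From (4): #343 ∉ external.
Suppose #343 ∉ draft: no assignment then satisfies all the clues, so #343 ∈ draft.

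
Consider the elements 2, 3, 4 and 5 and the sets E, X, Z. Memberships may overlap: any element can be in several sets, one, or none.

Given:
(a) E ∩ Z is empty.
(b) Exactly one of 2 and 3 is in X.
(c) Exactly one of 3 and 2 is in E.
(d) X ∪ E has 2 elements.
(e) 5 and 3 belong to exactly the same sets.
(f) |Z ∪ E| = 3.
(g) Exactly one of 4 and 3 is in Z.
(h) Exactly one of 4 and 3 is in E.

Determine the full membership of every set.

E = {3, 5}; X = {3, 5}; Z = {4}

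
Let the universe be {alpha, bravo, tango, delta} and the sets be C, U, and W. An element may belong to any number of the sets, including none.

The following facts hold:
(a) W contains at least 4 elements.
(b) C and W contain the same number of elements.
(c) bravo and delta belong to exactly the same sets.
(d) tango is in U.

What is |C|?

4

From (d): tango ∈ U.
(a): only 4 candidates remain for W, so all are in.
Suppose alpha ∉ C: no assignment then satisfies all the clues, so alpha ∈ C.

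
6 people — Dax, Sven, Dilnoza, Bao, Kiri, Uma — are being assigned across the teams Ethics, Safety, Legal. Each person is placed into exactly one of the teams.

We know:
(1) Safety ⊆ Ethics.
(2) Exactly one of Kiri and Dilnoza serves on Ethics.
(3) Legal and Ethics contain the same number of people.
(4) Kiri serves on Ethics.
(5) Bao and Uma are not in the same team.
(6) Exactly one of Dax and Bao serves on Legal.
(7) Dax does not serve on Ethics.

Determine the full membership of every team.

Ethics = {Bao, Kiri, Sven}; Safety = {}; Legal = {Dax, Dilnoza, Uma}

From (4): Kiri ∈ Ethics.
From (7): Dax ∉ Ethics.
(1) contrapositive: Dax ∉ Safety.
(2) (exactly one): Dilnoza ∉ Ethics.
Only one team left: Dax ∈ Legal.
(1) contrapositive: Dilnoza ∉ Safety.
(6) (exactly one): Bao ∉ Legal.
Only one team left: Dilnoza ∈ Legal.
Suppose Sven ∉ Ethics: no assignment then satisfies all the clues, so Sven ∈ Ethics.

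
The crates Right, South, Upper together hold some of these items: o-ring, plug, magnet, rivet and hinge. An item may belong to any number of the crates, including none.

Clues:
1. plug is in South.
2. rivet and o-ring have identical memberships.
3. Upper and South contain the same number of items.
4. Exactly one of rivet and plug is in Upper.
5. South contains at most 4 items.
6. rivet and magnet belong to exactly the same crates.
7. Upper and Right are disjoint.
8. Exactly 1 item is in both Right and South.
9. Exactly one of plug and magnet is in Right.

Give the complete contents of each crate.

Right = {plug}; South = {magnet, o-ring, plug, rivet}; Upper = {hinge, magnet, o-ring, rivet}

From (1): plug ∈ South.
Suppose o-ring ∈ Right: no assignment then satisfies all the clues, so o-ring ∉ Right.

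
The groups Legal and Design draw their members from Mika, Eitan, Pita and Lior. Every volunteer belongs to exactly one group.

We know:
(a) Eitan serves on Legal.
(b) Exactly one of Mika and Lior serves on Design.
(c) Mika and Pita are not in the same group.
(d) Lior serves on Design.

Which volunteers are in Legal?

From (a): Eitan ∈ Legal.
From (d): Lior ∈ Design.
(b) (exactly one): Mika ∉ Design.
Only one group left: Mika ∈ Legal.
(c): Pita ∉ Legal.
Only one group left: Pita ∈ Design.

Legal = {Eitan, Mika}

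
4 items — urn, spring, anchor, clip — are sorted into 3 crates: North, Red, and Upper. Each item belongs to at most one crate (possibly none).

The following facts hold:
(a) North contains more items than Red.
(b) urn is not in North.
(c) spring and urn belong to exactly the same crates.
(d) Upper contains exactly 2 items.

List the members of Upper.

Upper = {spring, urn}

From (b): urn ∉ North.
(c): spring matches urn: spring ∉ North.
Suppose urn ∉ Upper: no assignment then satisfies all the clues, so urn ∈ Upper.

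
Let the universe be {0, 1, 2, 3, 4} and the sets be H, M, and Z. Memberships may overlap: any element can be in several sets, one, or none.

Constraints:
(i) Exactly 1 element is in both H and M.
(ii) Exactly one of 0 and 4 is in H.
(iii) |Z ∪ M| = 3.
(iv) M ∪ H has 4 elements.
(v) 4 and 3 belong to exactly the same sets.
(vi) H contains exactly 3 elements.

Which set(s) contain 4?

4: H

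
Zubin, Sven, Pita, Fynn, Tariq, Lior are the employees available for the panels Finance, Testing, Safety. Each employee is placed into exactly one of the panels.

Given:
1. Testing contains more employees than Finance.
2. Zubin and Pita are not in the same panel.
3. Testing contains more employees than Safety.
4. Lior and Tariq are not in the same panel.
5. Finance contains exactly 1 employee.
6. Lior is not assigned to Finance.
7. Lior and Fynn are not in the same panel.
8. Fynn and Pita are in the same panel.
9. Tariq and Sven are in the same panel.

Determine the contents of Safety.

Safety = {Lior}

From (6): Lior ∉ Finance.
Suppose Zubin ∈ Safety: no assignment then satisfies all the clues, so Zubin ∉ Safety.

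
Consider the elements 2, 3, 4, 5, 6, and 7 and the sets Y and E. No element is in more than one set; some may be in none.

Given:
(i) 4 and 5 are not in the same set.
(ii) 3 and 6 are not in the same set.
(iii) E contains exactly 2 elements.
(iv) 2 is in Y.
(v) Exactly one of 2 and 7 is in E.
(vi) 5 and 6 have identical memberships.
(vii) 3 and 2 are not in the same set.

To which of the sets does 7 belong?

7: E

From (iv): 2 ∈ Y.
(v) (exactly one): 7 ∈ E.
(vii): 3 ∉ Y.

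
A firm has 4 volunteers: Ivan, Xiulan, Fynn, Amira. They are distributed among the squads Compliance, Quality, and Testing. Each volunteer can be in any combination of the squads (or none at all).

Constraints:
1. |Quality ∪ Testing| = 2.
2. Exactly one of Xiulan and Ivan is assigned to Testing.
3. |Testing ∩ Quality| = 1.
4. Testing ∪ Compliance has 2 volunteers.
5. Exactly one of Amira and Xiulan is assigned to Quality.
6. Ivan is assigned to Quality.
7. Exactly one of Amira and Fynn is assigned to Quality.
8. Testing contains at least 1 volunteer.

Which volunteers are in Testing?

Testing = {Ivan}

From (6): Ivan ∈ Quality.
Suppose Ivan ∉ Testing: no assignment then satisfies all the clues, so Ivan ∈ Testing.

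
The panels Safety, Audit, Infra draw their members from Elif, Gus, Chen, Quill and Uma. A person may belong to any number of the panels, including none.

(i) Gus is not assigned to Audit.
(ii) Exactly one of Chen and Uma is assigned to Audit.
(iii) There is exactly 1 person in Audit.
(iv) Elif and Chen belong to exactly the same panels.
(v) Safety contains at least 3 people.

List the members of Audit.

Audit = {Uma}

From (i): Gus ∉ Audit.
Suppose Elif ∈ Audit: no assignment then satisfies all the clues, so Elif ∉ Audit.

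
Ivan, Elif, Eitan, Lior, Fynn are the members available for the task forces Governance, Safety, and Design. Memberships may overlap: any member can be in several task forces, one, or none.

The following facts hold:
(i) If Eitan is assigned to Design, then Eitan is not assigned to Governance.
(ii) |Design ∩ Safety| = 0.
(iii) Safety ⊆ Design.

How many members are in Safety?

0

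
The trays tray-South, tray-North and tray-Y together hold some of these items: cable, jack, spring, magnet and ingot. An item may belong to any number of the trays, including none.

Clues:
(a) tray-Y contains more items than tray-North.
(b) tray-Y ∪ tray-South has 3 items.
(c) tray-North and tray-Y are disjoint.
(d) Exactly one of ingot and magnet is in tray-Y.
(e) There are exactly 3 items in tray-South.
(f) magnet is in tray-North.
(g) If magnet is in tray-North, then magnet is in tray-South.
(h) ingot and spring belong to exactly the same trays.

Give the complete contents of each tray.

tray-South = {ingot, magnet, spring}; tray-North = {magnet}; tray-Y = {ingot, spring}

From (f): magnet ∈ tray-North.
(c) (disjoint): magnet ∉ tray-Y.
(d) (exactly one): ingot ∈ tray-Y.
(g): magnet ∈ tray-South.
(h): spring matches ingot: spring ∈ tray-Y.
(c) (disjoint): spring ∉ tray-North.
(c) (disjoint): ingot ∉ tray-North.
Suppose cable ∈ tray-South: no assignment then satisfies all the clues, so cable ∉ tray-South.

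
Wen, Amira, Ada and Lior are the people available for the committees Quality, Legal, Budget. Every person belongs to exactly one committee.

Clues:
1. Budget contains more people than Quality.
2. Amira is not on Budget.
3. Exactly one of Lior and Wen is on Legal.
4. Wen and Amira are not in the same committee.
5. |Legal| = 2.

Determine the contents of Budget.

Budget = {Ada, Wen}

From (2): Amira ∉ Budget.
Suppose Wen ∉ Budget: no assignment then satisfies all the clues, so Wen ∈ Budget.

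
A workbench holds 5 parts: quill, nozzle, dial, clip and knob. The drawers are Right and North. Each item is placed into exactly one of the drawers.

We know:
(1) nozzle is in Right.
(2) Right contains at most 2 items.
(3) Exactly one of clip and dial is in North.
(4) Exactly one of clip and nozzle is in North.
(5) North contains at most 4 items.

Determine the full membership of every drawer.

Right = {dial, nozzle}; North = {clip, knob, quill}

From (1): nozzle ∈ Right.
(4) (exactly one): clip ∈ North.
(3) (exactly one): dial ∉ North.
Only one drawer left: dial ∈ Right.
(2): Right already has 2, so the rest are out.
Only one drawer left: quill ∈ North.
Only one drawer left: knob ∈ North.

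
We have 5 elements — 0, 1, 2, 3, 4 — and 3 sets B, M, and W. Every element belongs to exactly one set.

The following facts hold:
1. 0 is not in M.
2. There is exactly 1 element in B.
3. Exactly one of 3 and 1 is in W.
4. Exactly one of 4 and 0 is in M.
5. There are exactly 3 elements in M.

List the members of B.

B = {0}

From (1): 0 ∉ M.
(4) (exactly one): 4 ∈ M.
Suppose 0 ∉ B: no assignment then satisfies all the clues, so 0 ∈ B.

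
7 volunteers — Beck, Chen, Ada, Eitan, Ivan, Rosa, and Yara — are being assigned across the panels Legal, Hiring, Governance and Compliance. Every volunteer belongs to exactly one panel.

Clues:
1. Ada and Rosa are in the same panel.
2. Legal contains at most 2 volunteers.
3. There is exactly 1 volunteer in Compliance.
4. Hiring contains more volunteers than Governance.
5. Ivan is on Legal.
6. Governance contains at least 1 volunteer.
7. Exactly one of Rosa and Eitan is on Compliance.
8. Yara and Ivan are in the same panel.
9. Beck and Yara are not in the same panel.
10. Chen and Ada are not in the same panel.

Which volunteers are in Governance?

Governance = {Chen}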